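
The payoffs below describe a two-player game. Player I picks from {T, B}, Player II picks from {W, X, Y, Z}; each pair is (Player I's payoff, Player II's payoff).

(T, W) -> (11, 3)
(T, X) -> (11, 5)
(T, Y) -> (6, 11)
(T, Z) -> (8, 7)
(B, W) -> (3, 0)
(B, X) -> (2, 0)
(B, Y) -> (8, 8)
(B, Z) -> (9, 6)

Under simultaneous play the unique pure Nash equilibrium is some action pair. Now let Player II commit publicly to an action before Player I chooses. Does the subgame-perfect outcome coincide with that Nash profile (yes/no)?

Backward induction with Player II moving first.
- W → Player I plays T (best of 11, 3); Player II gets 3.
- X → Player I plays T (best of 11, 2); Player II gets 5.
- Y → Player I plays B (best of 6, 8); Player II gets 8.
- Z → Player I plays B (best of 8, 9); Player II gets 6.
Among 3, 5, 8, 6, the best is 8 at Y. Subgame-perfect outcome: (B, Y) with payoffs (8, 8).
For the simultaneous game, intersect best replies.
Player I's best replies: W→T; X→T; Y→B; Z→B.
Player II's best replies: T→Y; B→Y.
The unique mutual best reply is (B, Y), giving (8, 8).
Sequential outcome (B, Y) coincides with the Nash profile (B, Y).

yes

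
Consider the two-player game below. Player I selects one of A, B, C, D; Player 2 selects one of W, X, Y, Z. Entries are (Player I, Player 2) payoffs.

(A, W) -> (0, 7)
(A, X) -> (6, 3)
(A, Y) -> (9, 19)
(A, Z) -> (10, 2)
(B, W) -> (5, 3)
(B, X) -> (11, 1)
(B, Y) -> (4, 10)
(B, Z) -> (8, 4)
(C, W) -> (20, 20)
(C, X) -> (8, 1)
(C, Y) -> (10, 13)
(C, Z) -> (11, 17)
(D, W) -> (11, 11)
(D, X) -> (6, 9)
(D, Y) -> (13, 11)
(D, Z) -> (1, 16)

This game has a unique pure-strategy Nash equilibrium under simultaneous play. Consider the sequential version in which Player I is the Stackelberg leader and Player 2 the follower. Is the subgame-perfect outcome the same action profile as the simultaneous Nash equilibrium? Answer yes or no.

yes

Work backward from Player 2's decision.
- A → Player 2 plays Y (best of 7, 3, 19, 2); Player I gets 9.
- B → Player 2 plays Y (best of 3, 1, 10, 4); Player I gets 4.
- C → Player 2 plays W (best of 20, 1, 13, 17); Player I gets 20.
- D → Player 2 plays Z (best of 11, 9, 11, 16); Player I gets 1.
Maximizing over 9, 4, 20, 1, Player I chooses C. Subgame-perfect outcome: (C, W) with payoffs (20, 20).
Now find the simultaneous Nash equilibrium.
Player I's best replies: W→C; X→B; Y→D; Z→C.
Player 2's best replies: A→Y; B→Y; C→W; D→Z.
Only (C, W) has each player best-responding; Nash payoffs (20, 20).
Sequential outcome (C, W) coincides with the Nash profile (C, W).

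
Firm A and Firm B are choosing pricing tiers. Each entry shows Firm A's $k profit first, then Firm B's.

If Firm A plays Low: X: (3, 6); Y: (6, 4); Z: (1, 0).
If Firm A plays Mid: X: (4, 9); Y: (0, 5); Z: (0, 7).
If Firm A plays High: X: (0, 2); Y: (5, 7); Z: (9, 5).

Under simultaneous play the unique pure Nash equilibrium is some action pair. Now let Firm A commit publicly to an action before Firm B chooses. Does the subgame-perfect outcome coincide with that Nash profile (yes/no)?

no

Firm B best-responds to each possible Firm A move:
- Low: BR = X, leader payoff 3.
- Mid: BR = X, leader payoff 4.
- High: BR = Y, leader payoff 5.
Firm A's induced payoffs are 3, 4, 5, so Firm A commits to High. Subgame-perfect outcome: (High, Y) with payoffs (5, 7).
Under simultaneous play:
Firm A's best replies: X→Mid; Y→Low; Z→High.
Firm B's best replies: Low→X; Mid→X; High→Y.
The unique mutual best reply is (Mid, X), giving (4, 9).
Sequential outcome (High, Y) differs from the Nash profile (Mid, X).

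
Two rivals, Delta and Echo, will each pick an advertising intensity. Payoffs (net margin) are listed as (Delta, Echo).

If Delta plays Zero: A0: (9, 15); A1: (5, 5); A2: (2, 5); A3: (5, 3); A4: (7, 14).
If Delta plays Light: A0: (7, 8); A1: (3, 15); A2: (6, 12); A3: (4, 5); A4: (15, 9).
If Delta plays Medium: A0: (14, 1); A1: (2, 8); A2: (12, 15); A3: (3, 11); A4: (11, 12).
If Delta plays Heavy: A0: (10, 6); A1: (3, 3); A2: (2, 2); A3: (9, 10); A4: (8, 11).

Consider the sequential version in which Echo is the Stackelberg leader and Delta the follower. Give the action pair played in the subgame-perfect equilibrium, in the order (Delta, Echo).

(Medium, A2)

Delta best-responds to each possible Echo move:
- A0 → Delta plays Medium (best of 9, 7, 14, 10); Echo gets 1.
- A1 → Delta plays Zero (best of 5, 3, 2, 3); Echo gets 5.
- A2 → Delta plays Medium (best of 2, 6, 12, 2); Echo gets 15.
- A3 → Delta plays Heavy (best of 5, 4, 3, 9); Echo gets 10.
- A4 → Delta plays Light (best of 7, 15, 11, 8); Echo gets 9.
Echo's induced payoffs are 1, 5, 15, 10, 9, so Echo commits to A2. Subgame-perfect outcome: (Medium, A2) with payoffs (12, 15).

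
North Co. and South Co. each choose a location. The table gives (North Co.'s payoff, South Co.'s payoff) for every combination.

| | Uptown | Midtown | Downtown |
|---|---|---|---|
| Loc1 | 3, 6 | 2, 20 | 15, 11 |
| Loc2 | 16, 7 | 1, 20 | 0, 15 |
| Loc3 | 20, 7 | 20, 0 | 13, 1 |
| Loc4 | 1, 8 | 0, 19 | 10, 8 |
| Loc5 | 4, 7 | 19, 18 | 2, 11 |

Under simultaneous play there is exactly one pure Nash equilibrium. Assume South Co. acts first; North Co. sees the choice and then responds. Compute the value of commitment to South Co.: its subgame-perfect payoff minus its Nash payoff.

North Co. best-responds to each possible South Co. move:
- Uptown: BR = Loc3, leader payoff 7.
- Midtown: BR = Loc3, leader payoff 0.
- Downtown: BR = Loc1, leader payoff 11.
South Co.'s induced payoffs are 7, 0, 11, so South Co. commits to Downtown. Subgame-perfect outcome: (Loc1, Downtown) with payoffs (15, 11).
For the simultaneous game, intersect best replies.
North Co.'s best replies: Uptown→Loc3; Midtown→Loc3; Downtown→Loc1.
South Co.'s best replies: Loc1→Midtown; Loc2→Midtown; Loc3→Uptown; Loc4→Midtown; Loc5→Midtown.
Only (Loc3, Uptown) has each player best-responding; Nash payoffs (20, 7).
South Co.'s commitment gain: 11 − 7 = 4.

4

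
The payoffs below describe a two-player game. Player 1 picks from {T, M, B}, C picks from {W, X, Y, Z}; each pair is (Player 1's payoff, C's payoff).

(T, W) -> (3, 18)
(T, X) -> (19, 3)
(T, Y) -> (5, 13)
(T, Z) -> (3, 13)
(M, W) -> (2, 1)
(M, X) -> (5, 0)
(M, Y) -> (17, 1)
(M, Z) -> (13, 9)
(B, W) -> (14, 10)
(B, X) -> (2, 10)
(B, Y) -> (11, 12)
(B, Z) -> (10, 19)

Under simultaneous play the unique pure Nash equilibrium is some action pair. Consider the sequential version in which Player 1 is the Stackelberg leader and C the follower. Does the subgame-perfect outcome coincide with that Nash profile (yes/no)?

yes

Work backward from C's decision.
- T → C plays W (best of 18, 3, 13, 13); Player 1 gets 3.
- M → C plays Z (best of 1, 0, 1, 9); Player 1 gets 13.
- B → C plays Z (best of 10, 10, 12, 19); Player 1 gets 10.
Player 1's induced payoffs are 3, 13, 10, so Player 1 commits to M. Subgame-perfect outcome: (M, Z) with payoffs (13, 9).
For the simultaneous game, intersect best replies.
Player 1's best replies: W→B; X→T; Y→M; Z→M.
C's best replies: T→W; M→Z; B→Z.
The unique mutual best reply is (M, Z), giving (13, 9).
Sequential outcome (M, Z) coincides with the Nash profile (M, Z).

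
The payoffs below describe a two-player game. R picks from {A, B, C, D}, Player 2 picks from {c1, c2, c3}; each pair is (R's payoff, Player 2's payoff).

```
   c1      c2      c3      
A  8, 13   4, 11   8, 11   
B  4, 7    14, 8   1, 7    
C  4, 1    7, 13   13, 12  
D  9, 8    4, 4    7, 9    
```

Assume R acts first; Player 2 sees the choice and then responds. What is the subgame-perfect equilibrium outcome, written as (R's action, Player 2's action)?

Player 2 best-responds to each possible R move:
- A → Player 2 plays c1 (best of 13, 11, 11); R gets 8.
- B → Player 2 plays c2 (best of 7, 8, 7); R gets 14.
- C → Player 2 plays c2 (best of 1, 13, 12); R gets 7.
- D → Player 2 plays c3 (best of 8, 4, 9); R gets 7.
Among 8, 14, 7, 7, the best is 14 at B. Subgame-perfect outcome: (B, c2) with payoffs (14, 8).

(B, c2)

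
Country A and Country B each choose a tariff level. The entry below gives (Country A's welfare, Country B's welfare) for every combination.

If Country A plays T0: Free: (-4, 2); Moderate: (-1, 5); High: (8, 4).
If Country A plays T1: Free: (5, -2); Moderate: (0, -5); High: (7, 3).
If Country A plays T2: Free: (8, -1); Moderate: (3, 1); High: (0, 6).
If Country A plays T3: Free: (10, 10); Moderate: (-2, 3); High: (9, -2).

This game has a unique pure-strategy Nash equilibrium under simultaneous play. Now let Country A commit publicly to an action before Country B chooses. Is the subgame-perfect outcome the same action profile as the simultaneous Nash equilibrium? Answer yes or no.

yes

Backward induction with Country A moving first.
- T0: Country B compares 2, 5, 4 and picks Moderate; Country A would get -1.
- T1: Country B compares -2, -5, 3 and picks High; Country A would get 7.
- T2: Country B compares -1, 1, 6 and picks High; Country A would get 0.
- T3: Country B compares 10, 3, -2 and picks Free; Country A would get 10.
Country A's induced payoffs are -1, 7, 0, 10, so Country A commits to T3. Subgame-perfect outcome: (T3, Free) with payoffs (10, 10).
Now find the simultaneous Nash equilibrium.
Country A's best replies: Free→T3; Moderate→T2; High→T3.
Country B's best replies: T0→Moderate; T1→High; T2→High; T3→Free.
The unique mutual best reply is (T3, Free), giving (10, 10).
Sequential outcome (T3, Free) coincides with the Nash profile (T3, Free).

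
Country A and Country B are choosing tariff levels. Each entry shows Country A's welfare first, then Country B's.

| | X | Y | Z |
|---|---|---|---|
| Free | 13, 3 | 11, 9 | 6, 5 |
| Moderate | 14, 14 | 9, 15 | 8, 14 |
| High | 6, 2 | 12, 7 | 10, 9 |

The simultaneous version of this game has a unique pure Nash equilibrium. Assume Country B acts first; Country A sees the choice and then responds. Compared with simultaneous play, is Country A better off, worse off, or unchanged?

Solve by backward induction (Country B leads).
- X: BR = Moderate, leader payoff 14.
- Y: BR = High, leader payoff 7.
- Z: BR = High, leader payoff 9.
Among 14, 7, 9, the best is 14 at X. Subgame-perfect outcome: (Moderate, X) with payoffs (14, 14).
For the simultaneous game, intersect best replies.
Country A's best replies: X→Moderate; Y→High; Z→High.
Country B's best replies: Free→Y; Moderate→Y; High→Z.
Only (High, Z) has each player best-responding; Nash payoffs (10, 9).
Country A earns 14 sequentially versus 10 at the Nash outcome: better off.

better off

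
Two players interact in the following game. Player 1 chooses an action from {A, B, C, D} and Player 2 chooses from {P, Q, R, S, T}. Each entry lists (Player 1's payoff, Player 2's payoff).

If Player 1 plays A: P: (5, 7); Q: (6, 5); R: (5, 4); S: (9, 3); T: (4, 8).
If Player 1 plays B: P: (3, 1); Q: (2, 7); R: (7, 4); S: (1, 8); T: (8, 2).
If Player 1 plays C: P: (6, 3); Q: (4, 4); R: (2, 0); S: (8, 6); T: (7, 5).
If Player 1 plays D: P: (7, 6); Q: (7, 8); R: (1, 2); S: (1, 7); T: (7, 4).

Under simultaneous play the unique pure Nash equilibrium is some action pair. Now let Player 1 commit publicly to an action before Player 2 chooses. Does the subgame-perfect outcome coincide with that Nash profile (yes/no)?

Backward induction with Player 1 moving first.
- A: Player 2 compares 7, 5, 4, 3, 8 and picks T; Player 1 would get 4.
- B: Player 2 compares 1, 7, 4, 8, 2 and picks S; Player 1 would get 1.
- C: Player 2 compares 3, 4, 0, 6, 5 and picks S; Player 1 would get 8.
- D: Player 2 compares 6, 8, 2, 7, 4 and picks Q; Player 1 would get 7.
Player 1's induced payoffs are 4, 1, 8, 7, so Player 1 commits to C. Subgame-perfect outcome: (C, S) with payoffs (8, 6).
Now find the simultaneous Nash equilibrium.
Player 1's best replies: P→D; Q→D; R→B; S→A; T→B.
Player 2's best replies: A→T; B→S; C→S; D→Q.
The unique mutual best reply is (D, Q), giving (7, 8).
Sequential outcome (C, S) differs from the Nash profile (D, Q).

no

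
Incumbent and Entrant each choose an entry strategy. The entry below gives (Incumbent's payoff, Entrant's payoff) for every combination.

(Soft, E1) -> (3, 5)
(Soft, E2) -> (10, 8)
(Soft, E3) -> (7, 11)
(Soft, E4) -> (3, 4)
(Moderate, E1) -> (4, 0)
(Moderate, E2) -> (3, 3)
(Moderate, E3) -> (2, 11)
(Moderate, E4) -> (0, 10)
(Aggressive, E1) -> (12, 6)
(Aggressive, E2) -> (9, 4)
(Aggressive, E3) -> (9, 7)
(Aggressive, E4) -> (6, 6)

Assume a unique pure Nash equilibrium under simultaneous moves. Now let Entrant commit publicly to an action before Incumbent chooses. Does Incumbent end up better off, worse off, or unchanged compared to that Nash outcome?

Backward induction with Entrant moving first.
- E1: BR = Aggressive, leader payoff 6.
- E2: BR = Soft, leader payoff 8.
- E3: BR = Aggressive, leader payoff 7.
- E4: BR = Aggressive, leader payoff 6.
Entrant's induced payoffs are 6, 8, 7, 6, so Entrant commits to E2. Subgame-perfect outcome: (Soft, E2) with payoffs (10, 8).
Under simultaneous play:
Incumbent's best replies: E1→Aggressive; E2→Soft; E3→Aggressive; E4→Aggressive.
Entrant's best replies: Soft→E3; Moderate→E3; Aggressive→E3.
Only (Aggressive, E3) has each player best-responding; Nash payoffs (9, 7).
Incumbent earns 10 sequentially versus 9 at the Nash outcome: better off.

better off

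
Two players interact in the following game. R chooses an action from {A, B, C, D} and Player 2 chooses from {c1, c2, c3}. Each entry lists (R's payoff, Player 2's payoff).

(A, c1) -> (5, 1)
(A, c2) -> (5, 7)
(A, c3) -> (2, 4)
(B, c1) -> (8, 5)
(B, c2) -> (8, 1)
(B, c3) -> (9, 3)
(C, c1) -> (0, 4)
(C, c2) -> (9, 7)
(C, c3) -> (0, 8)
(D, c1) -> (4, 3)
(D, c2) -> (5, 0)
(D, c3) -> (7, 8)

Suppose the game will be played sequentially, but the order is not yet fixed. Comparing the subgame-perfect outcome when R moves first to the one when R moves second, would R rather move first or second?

If R leads: Player 2's best replies are A→c2, B→c1, C→c3, D→c3; R's induced payoffs 5, 8, 0, 7; outcome (B, c1), payoffs (8, 5).
If Player 2 leads: R's best replies are c1→B, c2→C, c3→B; Player 2's induced payoffs 5, 7, 3; outcome (C, c2), payoffs (9, 7).
R gets 8 moving first and 9 moving second, so R prefers to move second.

second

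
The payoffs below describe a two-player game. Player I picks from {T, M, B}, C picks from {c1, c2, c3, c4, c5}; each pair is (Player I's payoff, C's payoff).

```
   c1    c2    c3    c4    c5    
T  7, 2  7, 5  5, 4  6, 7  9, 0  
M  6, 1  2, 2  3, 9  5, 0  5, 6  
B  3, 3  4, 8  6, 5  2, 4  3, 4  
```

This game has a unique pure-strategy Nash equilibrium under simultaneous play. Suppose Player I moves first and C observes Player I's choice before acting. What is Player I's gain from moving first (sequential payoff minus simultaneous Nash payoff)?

Work backward from C's decision.
- T → C plays c4 (best of 2, 5, 4, 7, 0); Player I gets 6.
- M → C plays c3 (best of 1, 2, 9, 0, 6); Player I gets 3.
- B → C plays c2 (best of 3, 8, 5, 4, 4); Player I gets 4.
Among 6, 3, 4, the best is 6 at T. Subgame-perfect outcome: (T, c4) with payoffs (6, 7).
Now find the simultaneous Nash equilibrium.
Player I's best replies: c1→T; c2→T; c3→B; c4→T; c5→T.
C's best replies: T→c4; M→c3; B→c2.
The unique mutual best reply is (T, c4), giving (6, 7).
Player I's commitment gain: 6 − 6 = 0.

0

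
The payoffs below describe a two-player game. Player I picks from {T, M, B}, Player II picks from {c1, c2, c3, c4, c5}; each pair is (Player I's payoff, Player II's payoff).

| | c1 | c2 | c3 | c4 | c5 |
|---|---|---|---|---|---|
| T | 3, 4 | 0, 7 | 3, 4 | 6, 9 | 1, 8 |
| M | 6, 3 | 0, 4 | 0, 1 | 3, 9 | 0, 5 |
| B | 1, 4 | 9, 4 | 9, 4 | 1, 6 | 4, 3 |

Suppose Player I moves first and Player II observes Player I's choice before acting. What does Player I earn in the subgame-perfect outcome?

Work backward from Player II's decision.
- T → Player II plays c4 (best of 4, 7, 4, 9, 8); Player I gets 6.
- M → Player II plays c4 (best of 3, 4, 1, 9, 5); Player I gets 3.
- B → Player II plays c4 (best of 4, 4, 4, 6, 3); Player I gets 1.
Among 6, 3, 1, the best is 6 at T. Subgame-perfect outcome: (T, c4) with payoffs (6, 9).

6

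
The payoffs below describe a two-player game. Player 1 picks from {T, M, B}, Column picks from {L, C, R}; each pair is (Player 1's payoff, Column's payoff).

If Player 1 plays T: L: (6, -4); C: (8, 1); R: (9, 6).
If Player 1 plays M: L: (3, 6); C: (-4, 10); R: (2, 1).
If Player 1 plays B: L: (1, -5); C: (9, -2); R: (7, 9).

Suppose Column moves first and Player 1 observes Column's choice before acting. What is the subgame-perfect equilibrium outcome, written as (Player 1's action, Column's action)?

(T, R)

Solve by backward induction (Column leads).
- L: Player 1 compares 6, 3, 1 and picks T; Column would get -4.
- C: Player 1 compares 8, -4, 9 and picks B; Column would get -2.
- R: Player 1 compares 9, 2, 7 and picks T; Column would get 6.
Column's induced payoffs are -4, -2, 6, so Column commits to R. Subgame-perfect outcome: (T, R) with payoffs (9, 6).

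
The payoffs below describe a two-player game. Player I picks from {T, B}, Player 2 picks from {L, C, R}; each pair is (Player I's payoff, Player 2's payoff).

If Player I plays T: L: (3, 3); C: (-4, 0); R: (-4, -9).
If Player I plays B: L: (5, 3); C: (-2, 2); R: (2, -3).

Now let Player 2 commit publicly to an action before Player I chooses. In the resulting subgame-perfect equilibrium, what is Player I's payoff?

Solve by backward induction (Player 2 leads).
- L: Player I compares 3, 5 and picks B; Player 2 would get 3.
- C: Player I compares -4, -2 and picks B; Player 2 would get 2.
- R: Player I compares -4, 2 and picks B; Player 2 would get -3.
Among 3, 2, -3, the best is 3 at L. Subgame-perfect outcome: (B, L) with payoffs (5, 3).

5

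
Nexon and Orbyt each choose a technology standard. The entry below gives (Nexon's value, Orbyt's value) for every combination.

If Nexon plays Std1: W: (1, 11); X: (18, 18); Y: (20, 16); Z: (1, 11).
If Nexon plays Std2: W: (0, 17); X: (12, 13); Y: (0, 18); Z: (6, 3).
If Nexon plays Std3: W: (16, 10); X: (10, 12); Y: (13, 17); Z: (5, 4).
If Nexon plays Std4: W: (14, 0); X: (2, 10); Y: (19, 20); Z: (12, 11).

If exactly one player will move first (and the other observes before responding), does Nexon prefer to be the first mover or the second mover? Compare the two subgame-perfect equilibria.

first

If Nexon leads: Orbyt's best replies are Std1→X, Std2→Y, Std3→Y, Std4→Y; Nexon's induced payoffs 18, 0, 13, 19; outcome (Std4, Y), payoffs (19, 20).
If Orbyt leads: Nexon's best replies are W→Std3, X→Std1, Y→Std1, Z→Std4; Orbyt's induced payoffs 10, 18, 16, 11; outcome (Std1, X), payoffs (18, 18).
Nexon gets 19 moving first and 18 moving second, so Nexon prefers to move first.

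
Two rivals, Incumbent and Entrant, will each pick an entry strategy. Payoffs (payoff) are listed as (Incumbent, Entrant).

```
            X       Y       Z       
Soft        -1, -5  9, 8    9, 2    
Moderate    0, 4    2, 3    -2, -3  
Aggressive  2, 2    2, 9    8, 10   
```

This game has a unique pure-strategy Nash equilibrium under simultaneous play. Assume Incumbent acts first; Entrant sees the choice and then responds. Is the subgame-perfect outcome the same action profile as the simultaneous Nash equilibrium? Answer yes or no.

Backward induction with Incumbent moving first.
- Soft → Entrant plays Y (best of -5, 8, 2); Incumbent gets 9.
- Moderate → Entrant plays X (best of 4, 3, -3); Incumbent gets 0.
- Aggressive → Entrant plays Z (best of 2, 9, 10); Incumbent gets 8.
Maximizing over 9, 0, 8, Incumbent chooses Soft. Subgame-perfect outcome: (Soft, Y) with payoffs (9, 8).
For the simultaneous game, intersect best replies.
Incumbent's best replies: X→Aggressive; Y→Soft; Z→Soft.
Entrant's best replies: Soft→Y; Moderate→X; Aggressive→Z.
Only (Soft, Y) has each player best-responding; Nash payoffs (9, 8).
Sequential outcome (Soft, Y) coincides with the Nash profile (Soft, Y).

yes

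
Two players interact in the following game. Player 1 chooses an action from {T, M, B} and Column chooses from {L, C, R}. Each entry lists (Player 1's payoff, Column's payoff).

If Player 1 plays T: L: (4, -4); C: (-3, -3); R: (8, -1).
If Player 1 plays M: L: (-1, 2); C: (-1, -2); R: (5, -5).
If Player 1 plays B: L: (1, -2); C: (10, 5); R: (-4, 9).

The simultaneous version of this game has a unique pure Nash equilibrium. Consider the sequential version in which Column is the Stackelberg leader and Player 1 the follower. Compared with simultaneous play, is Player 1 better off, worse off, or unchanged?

better off

Backward induction with Column moving first.
- L: Player 1 compares 4, -1, 1 and picks T; Column would get -4.
- C: Player 1 compares -3, -1, 10 and picks B; Column would get 5.
- R: Player 1 compares 8, 5, -4 and picks T; Column would get -1.
Among -4, 5, -1, the best is 5 at C. Subgame-perfect outcome: (B, C) with payoffs (10, 5).
For the simultaneous game, intersect best replies.
Player 1's best replies: L→T; C→B; R→T.
Column's best replies: T→R; M→L; B→R.
Only (T, R) has each player best-responding; Nash payoffs (8, -1).
Player 1 earns 10 sequentially versus 8 at the Nash outcome: better off.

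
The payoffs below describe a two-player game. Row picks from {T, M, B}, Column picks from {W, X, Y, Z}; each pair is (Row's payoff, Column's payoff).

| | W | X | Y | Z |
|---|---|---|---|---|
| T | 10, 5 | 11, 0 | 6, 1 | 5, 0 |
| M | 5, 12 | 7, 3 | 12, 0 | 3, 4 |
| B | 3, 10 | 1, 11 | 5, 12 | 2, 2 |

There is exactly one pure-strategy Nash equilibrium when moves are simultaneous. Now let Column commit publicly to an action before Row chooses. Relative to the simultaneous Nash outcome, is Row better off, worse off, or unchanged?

Backward induction with Column moving first.
- W: Row compares 10, 5, 3 and picks T; Column would get 5.
- X: Row compares 11, 7, 1 and picks T; Column would get 0.
- Y: Row compares 6, 12, 5 and picks M; Column would get 0.
- Z: Row compares 5, 3, 2 and picks T; Column would get 0.
Among 5, 0, 0, 0, the best is 5 at W. Subgame-perfect outcome: (T, W) with payoffs (10, 5).
Under simultaneous play:
Row's best replies: W→T; X→T; Y→M; Z→T.
Column's best replies: T→W; M→W; B→Y.
Only (T, W) has each player best-responding; Nash payoffs (10, 5).
Row earns 10 sequentially versus 10 at the Nash outcome: unchanged.

unchanged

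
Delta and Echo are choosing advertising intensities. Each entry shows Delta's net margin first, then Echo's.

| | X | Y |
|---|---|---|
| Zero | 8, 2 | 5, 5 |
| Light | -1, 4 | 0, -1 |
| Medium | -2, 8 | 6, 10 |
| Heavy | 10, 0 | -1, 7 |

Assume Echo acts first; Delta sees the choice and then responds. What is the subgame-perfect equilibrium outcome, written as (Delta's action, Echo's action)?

(Medium, Y)

Delta best-responds to each possible Echo move:
- X: BR = Heavy, leader payoff 0.
- Y: BR = Medium, leader payoff 10.
Among 0, 10, the best is 10 at Y. Subgame-perfect outcome: (Medium, Y) with payoffs (6, 10).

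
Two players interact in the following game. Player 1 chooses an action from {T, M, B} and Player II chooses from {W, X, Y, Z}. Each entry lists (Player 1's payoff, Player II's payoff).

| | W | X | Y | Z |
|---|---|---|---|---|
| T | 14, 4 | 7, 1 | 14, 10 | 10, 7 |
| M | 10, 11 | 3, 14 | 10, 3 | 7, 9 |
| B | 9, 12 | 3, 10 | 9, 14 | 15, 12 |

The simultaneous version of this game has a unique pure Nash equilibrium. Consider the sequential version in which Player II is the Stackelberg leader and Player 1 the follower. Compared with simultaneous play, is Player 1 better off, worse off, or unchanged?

better off

Player 1 best-responds to each possible Player II move:
- W → Player 1 plays T (best of 14, 10, 9); Player II gets 4.
- X → Player 1 plays T (best of 7, 3, 3); Player II gets 1.
- Y → Player 1 plays T (best of 14, 10, 9); Player II gets 10.
- Z → Player 1 plays B (best of 10, 7, 15); Player II gets 12.
Among 4, 1, 10, 12, the best is 12 at Z. Subgame-perfect outcome: (B, Z) with payoffs (15, 12).
For the simultaneous game, intersect best replies.
Player 1's best replies: W→T; X→T; Y→T; Z→B.
Player II's best replies: T→Y; M→X; B→Y.
Only (T, Y) has each player best-responding; Nash payoffs (14, 10).
Player 1 earns 15 sequentially versus 14 at the Nash outcome: better off.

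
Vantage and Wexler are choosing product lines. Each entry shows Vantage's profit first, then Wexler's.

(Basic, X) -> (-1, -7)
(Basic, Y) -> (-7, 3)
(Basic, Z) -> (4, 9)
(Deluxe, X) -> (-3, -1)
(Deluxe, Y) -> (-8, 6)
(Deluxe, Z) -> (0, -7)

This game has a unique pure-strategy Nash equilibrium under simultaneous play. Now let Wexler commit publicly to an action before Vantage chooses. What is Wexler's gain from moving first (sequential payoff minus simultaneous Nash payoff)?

0

Solve by backward induction (Wexler leads).
- X: BR = Basic, leader payoff -7.
- Y: BR = Basic, leader payoff 3.
- Z: BR = Basic, leader payoff 9.
Among -7, 3, 9, the best is 9 at Z. Subgame-perfect outcome: (Basic, Z) with payoffs (4, 9).
For the simultaneous game, intersect best replies.
Vantage's best replies: X→Basic; Y→Basic; Z→Basic.
Wexler's best replies: Basic→Z; Deluxe→Y.
Only (Basic, Z) has each player best-responding; Nash payoffs (4, 9).
Wexler's commitment gain: 9 − 9 = 0.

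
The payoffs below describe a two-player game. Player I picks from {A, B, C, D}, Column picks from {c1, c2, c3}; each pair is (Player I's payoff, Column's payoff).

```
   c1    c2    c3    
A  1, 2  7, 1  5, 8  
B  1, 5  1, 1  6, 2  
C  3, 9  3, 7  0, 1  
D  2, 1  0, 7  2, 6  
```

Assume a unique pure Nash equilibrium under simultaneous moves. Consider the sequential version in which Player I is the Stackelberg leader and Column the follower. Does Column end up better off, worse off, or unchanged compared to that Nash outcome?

Column best-responds to each possible Player I move:
- A → Column plays c3 (best of 2, 1, 8); Player I gets 5.
- B → Column plays c1 (best of 5, 1, 2); Player I gets 1.
- C → Column plays c1 (best of 9, 7, 1); Player I gets 3.
- D → Column plays c2 (best of 1, 7, 6); Player I gets 0.
Player I's induced payoffs are 5, 1, 3, 0, so Player I commits to A. Subgame-perfect outcome: (A, c3) with payoffs (5, 8).
Now find the simultaneous Nash equilibrium.
Player I's best replies: c1→C; c2→A; c3→B.
Column's best replies: A→c3; B→c1; C→c1; D→c2.
Only (C, c1) has each player best-responding; Nash payoffs (3, 9).
Column earns 8 sequentially versus 9 at the Nash outcome: worse off.

worse off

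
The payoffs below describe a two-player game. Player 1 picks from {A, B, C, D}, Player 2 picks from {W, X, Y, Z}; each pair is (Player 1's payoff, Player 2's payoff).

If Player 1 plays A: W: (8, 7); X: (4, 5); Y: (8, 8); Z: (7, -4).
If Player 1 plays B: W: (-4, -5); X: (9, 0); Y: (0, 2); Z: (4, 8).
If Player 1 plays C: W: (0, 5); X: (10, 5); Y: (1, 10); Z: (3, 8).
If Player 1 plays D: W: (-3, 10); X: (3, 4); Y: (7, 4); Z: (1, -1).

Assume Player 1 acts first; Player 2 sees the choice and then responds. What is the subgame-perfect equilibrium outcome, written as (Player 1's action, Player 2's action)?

Player 2 best-responds to each possible Player 1 move:
- A: BR = Y, leader payoff 8.
- B: BR = Z, leader payoff 4.
- C: BR = Y, leader payoff 1.
- D: BR = W, leader payoff -3.
Among 8, 4, 1, -3, the best is 8 at A. Subgame-perfect outcome: (A, Y) with payoffs (8, 8).

(A, Y)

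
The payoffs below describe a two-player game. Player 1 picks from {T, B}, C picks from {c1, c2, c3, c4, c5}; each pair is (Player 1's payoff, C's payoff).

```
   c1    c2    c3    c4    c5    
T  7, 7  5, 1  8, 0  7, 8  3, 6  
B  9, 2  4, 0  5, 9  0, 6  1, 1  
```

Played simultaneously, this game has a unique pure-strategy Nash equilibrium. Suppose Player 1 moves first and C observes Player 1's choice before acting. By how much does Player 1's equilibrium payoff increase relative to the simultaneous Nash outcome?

Solve by backward induction (Player 1 leads).
- T: BR = c4, leader payoff 7.
- B: BR = c3, leader payoff 5.
Among 7, 5, the best is 7 at T. Subgame-perfect outcome: (T, c4) with payoffs (7, 8).
Now find the simultaneous Nash equilibrium.
Player 1's best replies: c1→B; c2→T; c3→T; c4→T; c5→T.
C's best replies: T→c4; B→c3.
Only (T, c4) has each player best-responding; Nash payoffs (7, 8).
Player 1's commitment gain: 7 − 7 = 0.

0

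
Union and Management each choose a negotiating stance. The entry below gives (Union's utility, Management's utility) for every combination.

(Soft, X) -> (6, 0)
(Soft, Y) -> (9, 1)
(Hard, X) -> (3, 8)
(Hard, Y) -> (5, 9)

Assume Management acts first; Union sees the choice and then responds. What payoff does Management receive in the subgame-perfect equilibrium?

1

Backward induction with Management moving first.
- X: BR = Soft, leader payoff 0.
- Y: BR = Soft, leader payoff 1.
Management's induced payoffs are 0, 1, so Management commits to Y. Subgame-perfect outcome: (Soft, Y) with payoffs (9, 1).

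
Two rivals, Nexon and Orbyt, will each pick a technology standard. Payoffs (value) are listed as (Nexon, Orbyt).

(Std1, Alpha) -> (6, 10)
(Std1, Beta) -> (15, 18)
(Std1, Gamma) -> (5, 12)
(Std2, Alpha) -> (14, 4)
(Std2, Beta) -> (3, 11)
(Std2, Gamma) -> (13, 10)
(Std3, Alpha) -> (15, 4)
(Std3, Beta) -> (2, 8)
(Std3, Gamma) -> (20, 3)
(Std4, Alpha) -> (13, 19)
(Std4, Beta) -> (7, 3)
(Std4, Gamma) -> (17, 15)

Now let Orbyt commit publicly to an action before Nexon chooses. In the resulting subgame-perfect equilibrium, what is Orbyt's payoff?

Backward induction with Orbyt moving first.
- Alpha: BR = Std3, leader payoff 4.
- Beta: BR = Std1, leader payoff 18.
- Gamma: BR = Std3, leader payoff 3.
Among 4, 18, 3, the best is 18 at Beta. Subgame-perfect outcome: (Std1, Beta) with payoffs (15, 18).

18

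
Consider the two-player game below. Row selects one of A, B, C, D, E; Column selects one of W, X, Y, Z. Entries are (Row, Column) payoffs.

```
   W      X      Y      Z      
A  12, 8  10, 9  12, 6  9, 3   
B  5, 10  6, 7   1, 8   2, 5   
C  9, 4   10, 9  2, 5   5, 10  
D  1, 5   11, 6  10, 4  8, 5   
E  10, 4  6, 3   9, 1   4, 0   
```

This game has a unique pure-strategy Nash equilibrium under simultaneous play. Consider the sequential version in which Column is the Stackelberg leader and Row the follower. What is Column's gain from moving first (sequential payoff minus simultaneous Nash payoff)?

Solve by backward induction (Column leads).
- W: Row compares 12, 5, 9, 1, 10 and picks A; Column would get 8.
- X: Row compares 10, 6, 10, 11, 6 and picks D; Column would get 6.
- Y: Row compares 12, 1, 2, 10, 9 and picks A; Column would get 6.
- Z: Row compares 9, 2, 5, 8, 4 and picks A; Column would get 3.
Maximizing over 8, 6, 6, 3, Column chooses W. Subgame-perfect outcome: (A, W) with payoffs (12, 8).
Under simultaneous play:
Row's best replies: W→A; X→D; Y→A; Z→A.
Column's best replies: A→X; B→W; C→Z; D→X; E→W.
Only (D, X) has each player best-responding; Nash payoffs (11, 6).
Column's commitment gain: 8 − 6 = 2.

2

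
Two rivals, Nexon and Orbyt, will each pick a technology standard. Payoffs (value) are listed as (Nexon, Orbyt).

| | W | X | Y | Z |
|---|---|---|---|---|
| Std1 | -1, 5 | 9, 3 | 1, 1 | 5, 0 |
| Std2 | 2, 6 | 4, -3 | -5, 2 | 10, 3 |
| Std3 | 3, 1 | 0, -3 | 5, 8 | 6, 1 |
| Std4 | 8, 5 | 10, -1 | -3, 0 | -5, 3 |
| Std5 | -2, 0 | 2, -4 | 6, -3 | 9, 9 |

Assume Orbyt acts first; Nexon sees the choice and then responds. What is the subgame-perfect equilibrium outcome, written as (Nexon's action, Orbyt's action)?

Nexon best-responds to each possible Orbyt move:
- W: Nexon compares -1, 2, 3, 8, -2 and picks Std4; Orbyt would get 5.
- X: Nexon compares 9, 4, 0, 10, 2 and picks Std4; Orbyt would get -1.
- Y: Nexon compares 1, -5, 5, -3, 6 and picks Std5; Orbyt would get -3.
- Z: Nexon compares 5, 10, 6, -5, 9 and picks Std2; Orbyt would get 3.
Among 5, -1, -3, 3, the best is 5 at W. Subgame-perfect outcome: (Std4, W) with payoffs (8, 5).

(Std4, W)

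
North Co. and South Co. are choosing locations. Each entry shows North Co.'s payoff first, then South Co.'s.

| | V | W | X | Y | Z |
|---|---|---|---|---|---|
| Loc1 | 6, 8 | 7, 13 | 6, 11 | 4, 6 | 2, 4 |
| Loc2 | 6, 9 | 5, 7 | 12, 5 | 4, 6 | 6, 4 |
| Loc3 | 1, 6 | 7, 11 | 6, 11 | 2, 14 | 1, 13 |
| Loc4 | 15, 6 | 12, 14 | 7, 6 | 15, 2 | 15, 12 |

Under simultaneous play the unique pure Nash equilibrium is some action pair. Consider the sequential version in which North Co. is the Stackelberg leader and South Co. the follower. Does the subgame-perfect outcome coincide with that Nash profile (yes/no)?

yes

South Co. best-responds to each possible North Co. move:
- Loc1 → South Co. plays W (best of 8, 13, 11, 6, 4); North Co. gets 7.
- Loc2 → South Co. plays V (best of 9, 7, 5, 6, 4); North Co. gets 6.
- Loc3 → South Co. plays Y (best of 6, 11, 11, 14, 13); North Co. gets 2.
- Loc4 → South Co. plays W (best of 6, 14, 6, 2, 12); North Co. gets 12.
North Co.'s induced payoffs are 7, 6, 2, 12, so North Co. commits to Loc4. Subgame-perfect outcome: (Loc4, W) with payoffs (12, 14).
Now find the simultaneous Nash equilibrium.
North Co.'s best replies: V→Loc4; W→Loc4; X→Loc2; Y→Loc4; Z→Loc4.
South Co.'s best replies: Loc1→W; Loc2→V; Loc3→Y; Loc4→W.
The unique mutual best reply is (Loc4, W), giving (12, 14).
Sequential outcome (Loc4, W) coincides with the Nash profile (Loc4, W).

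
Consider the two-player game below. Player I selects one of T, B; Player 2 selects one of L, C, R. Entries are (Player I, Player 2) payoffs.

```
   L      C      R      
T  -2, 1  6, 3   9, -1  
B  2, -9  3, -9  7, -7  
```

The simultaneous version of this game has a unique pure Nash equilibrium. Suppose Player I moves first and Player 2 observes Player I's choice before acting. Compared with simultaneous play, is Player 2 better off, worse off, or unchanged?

worse off

Backward induction with Player I moving first.
- T: Player 2 compares 1, 3, -1 and picks C; Player I would get 6.
- B: Player 2 compares -9, -9, -7 and picks R; Player I would get 7.
Maximizing over 6, 7, Player I chooses B. Subgame-perfect outcome: (B, R) with payoffs (7, -7).
Under simultaneous play:
Player I's best replies: L→B; C→T; R→T.
Player 2's best replies: T→C; B→R.
Only (T, C) has each player best-responding; Nash payoffs (6, 3).
Player 2 earns -7 sequentially versus 3 at the Nash outcome: worse off.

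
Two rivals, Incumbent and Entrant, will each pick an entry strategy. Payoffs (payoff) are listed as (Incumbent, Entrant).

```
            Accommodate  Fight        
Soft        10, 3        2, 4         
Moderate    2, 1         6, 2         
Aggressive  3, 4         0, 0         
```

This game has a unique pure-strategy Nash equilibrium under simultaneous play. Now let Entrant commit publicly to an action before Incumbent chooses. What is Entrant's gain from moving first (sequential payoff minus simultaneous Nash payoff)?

Backward induction with Entrant moving first.
- Accommodate: Incumbent compares 10, 2, 3 and picks Soft; Entrant would get 3.
- Fight: Incumbent compares 2, 6, 0 and picks Moderate; Entrant would get 2.
Entrant's induced payoffs are 3, 2, so Entrant commits to Accommodate. Subgame-perfect outcome: (Soft, Accommodate) with payoffs (10, 3).
Now find the simultaneous Nash equilibrium.
Incumbent's best replies: Accommodate→Soft; Fight→Moderate.
Entrant's best replies: Soft→Fight; Moderate→Fight; Aggressive→Accommodate.
The unique mutual best reply is (Moderate, Fight), giving (6, 2).
Entrant's commitment gain: 3 − 2 = 1.

1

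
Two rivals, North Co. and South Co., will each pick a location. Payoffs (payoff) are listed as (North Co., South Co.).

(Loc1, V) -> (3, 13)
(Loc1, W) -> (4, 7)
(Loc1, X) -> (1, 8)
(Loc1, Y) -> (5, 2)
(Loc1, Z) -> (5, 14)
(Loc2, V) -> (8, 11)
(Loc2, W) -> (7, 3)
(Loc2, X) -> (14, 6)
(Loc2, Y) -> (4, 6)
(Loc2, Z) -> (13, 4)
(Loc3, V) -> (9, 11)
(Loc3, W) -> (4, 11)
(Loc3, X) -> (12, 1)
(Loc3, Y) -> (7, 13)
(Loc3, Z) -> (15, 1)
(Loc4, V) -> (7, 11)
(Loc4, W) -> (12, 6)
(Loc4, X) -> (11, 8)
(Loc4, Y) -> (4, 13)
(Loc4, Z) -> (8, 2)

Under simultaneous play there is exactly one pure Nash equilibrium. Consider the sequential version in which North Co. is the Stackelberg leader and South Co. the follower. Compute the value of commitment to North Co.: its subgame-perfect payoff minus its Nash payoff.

Backward induction with North Co. moving first.
- Loc1: South Co. compares 13, 7, 8, 2, 14 and picks Z; North Co. would get 5.
- Loc2: South Co. compares 11, 3, 6, 6, 4 and picks V; North Co. would get 8.
- Loc3: South Co. compares 11, 11, 1, 13, 1 and picks Y; North Co. would get 7.
- Loc4: South Co. compares 11, 6, 8, 13, 2 and picks Y; North Co. would get 4.
Among 5, 8, 7, 4, the best is 8 at Loc2. Subgame-perfect outcome: (Loc2, V) with payoffs (8, 11).
For the simultaneous game, intersect best replies.
North Co.'s best replies: V→Loc3; W→Loc4; X→Loc2; Y→Loc3; Z→Loc3.
South Co.'s best replies: Loc1→Z; Loc2→V; Loc3→Y; Loc4→Y.
The unique mutual best reply is (Loc3, Y), giving (7, 13).
North Co.'s commitment gain: 8 − 7 = 1.

1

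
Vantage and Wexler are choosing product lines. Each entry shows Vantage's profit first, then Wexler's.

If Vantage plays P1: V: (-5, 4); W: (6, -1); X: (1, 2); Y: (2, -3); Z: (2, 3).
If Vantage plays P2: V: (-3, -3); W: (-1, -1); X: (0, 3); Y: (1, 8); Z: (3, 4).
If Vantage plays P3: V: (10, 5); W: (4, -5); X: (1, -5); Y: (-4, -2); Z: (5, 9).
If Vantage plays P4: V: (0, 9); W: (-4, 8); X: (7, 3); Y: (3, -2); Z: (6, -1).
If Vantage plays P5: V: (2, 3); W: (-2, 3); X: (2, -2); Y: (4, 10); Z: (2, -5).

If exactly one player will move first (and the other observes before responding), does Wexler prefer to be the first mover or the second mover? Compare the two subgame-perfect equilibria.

first

If Vantage leads: Wexler's best replies are P1→V, P2→Y, P3→Z, P4→V, P5→Y; Vantage's induced payoffs -5, 1, 5, 0, 4; outcome (P3, Z), payoffs (5, 9).
If Wexler leads: Vantage's best replies are V→P3, W→P1, X→P4, Y→P5, Z→P4; Wexler's induced payoffs 5, -1, 3, 10, -1; outcome (P5, Y), payoffs (4, 10).
Wexler gets 10 moving first and 9 moving second, so Wexler prefers to move first.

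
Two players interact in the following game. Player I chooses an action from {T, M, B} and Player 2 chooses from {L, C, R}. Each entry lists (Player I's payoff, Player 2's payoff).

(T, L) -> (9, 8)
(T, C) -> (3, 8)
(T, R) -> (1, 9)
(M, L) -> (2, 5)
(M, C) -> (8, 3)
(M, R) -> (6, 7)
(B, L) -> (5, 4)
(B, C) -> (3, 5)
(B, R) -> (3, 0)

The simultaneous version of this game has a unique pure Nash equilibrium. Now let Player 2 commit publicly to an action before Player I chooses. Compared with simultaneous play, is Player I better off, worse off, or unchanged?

Backward induction with Player 2 moving first.
- L: Player I compares 9, 2, 5 and picks T; Player 2 would get 8.
- C: Player I compares 3, 8, 3 and picks M; Player 2 would get 3.
- R: Player I compares 1, 6, 3 and picks M; Player 2 would get 7.
Maximizing over 8, 3, 7, Player 2 chooses L. Subgame-perfect outcome: (T, L) with payoffs (9, 8).
For the simultaneous game, intersect best replies.
Player I's best replies: L→T; C→M; R→M.
Player 2's best replies: T→R; M→R; B→C.
Only (M, R) has each player best-responding; Nash payoffs (6, 7).
Player I earns 9 sequentially versus 6 at the Nash outcome: better off.

better off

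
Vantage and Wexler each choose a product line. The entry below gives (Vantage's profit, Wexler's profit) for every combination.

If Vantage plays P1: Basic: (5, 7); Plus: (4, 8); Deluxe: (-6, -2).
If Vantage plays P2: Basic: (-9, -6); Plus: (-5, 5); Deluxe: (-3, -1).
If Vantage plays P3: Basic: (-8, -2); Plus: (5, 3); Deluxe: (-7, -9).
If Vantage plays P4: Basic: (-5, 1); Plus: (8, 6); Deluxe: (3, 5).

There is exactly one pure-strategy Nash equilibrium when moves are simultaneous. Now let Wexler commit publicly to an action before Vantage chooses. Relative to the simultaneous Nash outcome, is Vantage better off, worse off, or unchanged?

worse off

Solve by backward induction (Wexler leads).
- Basic: BR = P1, leader payoff 7.
- Plus: BR = P4, leader payoff 6.
- Deluxe: BR = P4, leader payoff 5.
Maximizing over 7, 6, 5, Wexler chooses Basic. Subgame-perfect outcome: (P1, Basic) with payoffs (5, 7).
For the simultaneous game, intersect best replies.
Vantage's best replies: Basic→P1; Plus→P4; Deluxe→P4.
Wexler's best replies: P1→Plus; P2→Plus; P3→Plus; P4→Plus.
The unique mutual best reply is (P4, Plus), giving (8, 6).
Vantage earns 5 sequentially versus 8 at the Nash outcome: worse off.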